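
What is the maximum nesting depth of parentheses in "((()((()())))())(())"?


Input: "((()((()())))())(())"
Tracking depth:
  Position 0 '(': depth becomes 1
  Position 1 '(': depth becomes 2
  Position 2 '(': depth becomes 3
  Position 3 ')': depth becomes 2
  Position 4 '(': depth becomes 3
  Position 5 '(': depth becomes 4
  Position 6 '(': depth becomes 5
  Position 7 ')': depth becomes 4
  Position 8 '(': depth becomes 5
  Position 9 ')': depth becomes 4
  Position 10 ')': depth becomes 3
  Position 11 ')': depth becomes 2
  Position 12 ')': depth becomes 1
  Position 13 '(': depth becomes 2
  Position 14 ')': depth becomes 1
  Position 15 ')': depth becomes 0
  Position 16 '(': depth becomes 1
  Position 17 '(': depth becomes 2
  Position 18 ')': depth becomes 1
  Position 19 ')': depth becomes 0
Maximum depth reached: 5

5


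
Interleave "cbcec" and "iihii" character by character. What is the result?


Interleaving "cbcec" and "iihii":
  Position 0: 'c' from first, 'i' from second => "ci"
  Position 1: 'b' from first, 'i' from second => "bi"
  Position 2: 'c' from first, 'h' from second => "ch"
  Position 3: 'e' from first, 'i' from second => "ei"
  Position 4: 'c' from first, 'i' from second => "ci"
Result: cibicheici

cibicheici


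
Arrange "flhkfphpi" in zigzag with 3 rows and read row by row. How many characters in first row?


Zigzag "flhkfphpi" into 3 rows:
Placing characters:
  'f' => row 0
  'l' => row 1
  'h' => row 2
  'k' => row 1
  'f' => row 0
  'p' => row 1
  'h' => row 2
  'p' => row 1
  'i' => row 0
Rows:
  Row 0: "ffi"
  Row 1: "lkpp"
  Row 2: "hh"
First row length: 3

3


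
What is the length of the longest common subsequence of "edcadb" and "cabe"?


LCS of "edcadb" and "cabe"
DP table:
           c    a    b    e
      0    0    0    0    0
  e   0    0    0    0    1
  d   0    0    0    0    1
  c   0    1    1    1    1
  a   0    1    2    2    2
  d   0    1    2    2    2
  b   0    1    2    3    3
LCS length = dp[6][4] = 3

3


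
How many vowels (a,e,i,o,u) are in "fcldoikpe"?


Input: fcldoikpe
Checking each character:
  'f' at position 0: consonant
  'c' at position 1: consonant
  'l' at position 2: consonant
  'd' at position 3: consonant
  'o' at position 4: vowel (running total: 1)
  'i' at position 5: vowel (running total: 2)
  'k' at position 6: consonant
  'p' at position 7: consonant
  'e' at position 8: vowel (running total: 3)
Total vowels: 3

3


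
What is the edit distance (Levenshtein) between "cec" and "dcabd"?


Computing edit distance: "cec" -> "dcabd"
DP table:
           d    c    a    b    d
      0    1    2    3    4    5
  c   1    1    1    2    3    4
  e   2    2    2    2    3    4
  c   3    3    2    3    3    4
Edit distance = dp[3][5] = 4

4


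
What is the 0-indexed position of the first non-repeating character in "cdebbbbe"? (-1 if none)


Input: cdebbbbe
Character frequencies:
  'b': 4
  'c': 1
  'd': 1
  'e': 2
Scanning left to right for freq == 1:
  Position 0 ('c'): unique! => answer = 0

0


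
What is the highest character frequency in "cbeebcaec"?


Input: cbeebcaec
Character counts:
  'a': 1
  'b': 2
  'c': 3
  'e': 3
Maximum frequency: 3

3


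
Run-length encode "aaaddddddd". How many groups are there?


Input: aaaddddddd
Scanning for consecutive runs:
  Group 1: 'a' x 3 (positions 0-2)
  Group 2: 'd' x 7 (positions 3-9)
Total groups: 2

2


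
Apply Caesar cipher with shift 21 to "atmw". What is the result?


Caesar cipher: shift "atmw" by 21
  'a' (pos 0) + 21 = pos 21 = 'v'
  't' (pos 19) + 21 = pos 14 = 'o'
  'm' (pos 12) + 21 = pos 7 = 'h'
  'w' (pos 22) + 21 = pos 17 = 'r'
Result: vohr

vohr


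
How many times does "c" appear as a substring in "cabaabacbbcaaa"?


Searching for "c" in "cabaabacbbcaaa"
Scanning each position:
  Position 0: "c" => MATCH
  Position 1: "a" => no
  Position 2: "b" => no
  Position 3: "a" => no
  Position 4: "a" => no
  Position 5: "b" => no
  Position 6: "a" => no
  Position 7: "c" => MATCH
  Position 8: "b" => no
  Position 9: "b" => no
  Position 10: "c" => MATCH
  Position 11: "a" => no
  Position 12: "a" => no
  Position 13: "a" => no
Total occurrences: 3

3


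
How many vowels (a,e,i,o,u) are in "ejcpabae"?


Input: ejcpabae
Checking each character:
  'e' at position 0: vowel (running total: 1)
  'j' at position 1: consonant
  'c' at position 2: consonant
  'p' at position 3: consonant
  'a' at position 4: vowel (running total: 2)
  'b' at position 5: consonant
  'a' at position 6: vowel (running total: 3)
  'e' at position 7: vowel (running total: 4)
Total vowels: 4

4


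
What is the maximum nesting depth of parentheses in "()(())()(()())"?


Input: "()(())()(()())"
Tracking depth:
  Position 0 '(': depth becomes 1
  Position 1 ')': depth becomes 0
  Position 2 '(': depth becomes 1
  Position 3 '(': depth becomes 2
  Position 4 ')': depth becomes 1
  Position 5 ')': depth becomes 0
  Position 6 '(': depth becomes 1
  Position 7 ')': depth becomes 0
  Position 8 '(': depth becomes 1
  Position 9 '(': depth becomes 2
  Position 10 ')': depth becomes 1
  Position 11 '(': depth becomes 2
  Position 12 ')': depth becomes 1
  Position 13 ')': depth becomes 0
Maximum depth reached: 2

2


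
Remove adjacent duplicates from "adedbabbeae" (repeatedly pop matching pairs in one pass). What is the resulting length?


Input: adedbabbeae
Stack-based adjacent duplicate removal:
  Read 'a': push. Stack: a
  Read 'd': push. Stack: ad
  Read 'e': push. Stack: ade
  Read 'd': push. Stack: aded
  Read 'b': push. Stack: adedb
  Read 'a': push. Stack: adedba
  Read 'b': push. Stack: adedbab
  Read 'b': matches stack top 'b' => pop. Stack: adedba
  Read 'e': push. Stack: adedbae
  Read 'a': push. Stack: adedbaea
  Read 'e': push. Stack: adedbaeae
Final stack: "adedbaeae" (length 9)

9


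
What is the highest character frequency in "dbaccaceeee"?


Input: dbaccaceeee
Character counts:
  'a': 2
  'b': 1
  'c': 3
  'd': 1
  'e': 4
Maximum frequency: 4

4


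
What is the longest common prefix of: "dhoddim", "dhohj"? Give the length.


Words: dhoddim, dhohj
  Position 0: all 'd' => match
  Position 1: all 'h' => match
  Position 2: all 'o' => match
  Position 3: ('d', 'h') => mismatch, stop
LCP = "dho" (length 3)

3


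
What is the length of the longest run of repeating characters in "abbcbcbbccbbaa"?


Input: "abbcbcbbccbbaa"
Scanning for longest run:
  Position 1 ('b'): new char, reset run to 1
  Position 2 ('b'): continues run of 'b', length=2
  Position 3 ('c'): new char, reset run to 1
  Position 4 ('b'): new char, reset run to 1
  Position 5 ('c'): new char, reset run to 1
  Position 6 ('b'): new char, reset run to 1
  Position 7 ('b'): continues run of 'b', length=2
  Position 8 ('c'): new char, reset run to 1
  Position 9 ('c'): continues run of 'c', length=2
  Position 10 ('b'): new char, reset run to 1
  Position 11 ('b'): continues run of 'b', length=2
  Position 12 ('a'): new char, reset run to 1
  Position 13 ('a'): continues run of 'a', length=2
Longest run: 'b' with length 2

2


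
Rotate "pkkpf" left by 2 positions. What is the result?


Input: "pkkpf", rotate left by 2
First 2 characters: "pk"
Remaining characters: "kpf"
Concatenate remaining + first: "kpf" + "pk" = "kpfpk"

kpfpk


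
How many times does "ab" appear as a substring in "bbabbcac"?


Searching for "ab" in "bbabbcac"
Scanning each position:
  Position 0: "bb" => no
  Position 1: "ba" => no
  Position 2: "ab" => MATCH
  Position 3: "bb" => no
  Position 4: "bc" => no
  Position 5: "ca" => no
  Position 6: "ac" => no
Total occurrences: 1

1


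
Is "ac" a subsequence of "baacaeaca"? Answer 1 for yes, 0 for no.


Check if "ac" is a subsequence of "baacaeaca"
Greedy scan:
  Position 0 ('b'): no match needed
  Position 1 ('a'): matches sub[0] = 'a'
  Position 2 ('a'): no match needed
  Position 3 ('c'): matches sub[1] = 'c'
  Position 4 ('a'): no match needed
  Position 5 ('e'): no match needed
  Position 6 ('a'): no match needed
  Position 7 ('c'): no match needed
  Position 8 ('a'): no match needed
All 2 characters matched => is a subsequence

1


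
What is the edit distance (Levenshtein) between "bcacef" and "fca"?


Computing edit distance: "bcacef" -> "fca"
DP table:
           f    c    a
      0    1    2    3
  b   1    1    2    3
  c   2    2    1    2
  a   3    3    2    1
  c   4    4    3    2
  e   5    5    4    3
  f   6    5    5    4
Edit distance = dp[6][3] = 4

4


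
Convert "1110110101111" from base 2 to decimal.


Input: "1110110101111" in base 2
Positional expansion:
  Digit '1' (value 1) x 2^12 = 4096
  Digit '1' (value 1) x 2^11 = 2048
  Digit '1' (value 1) x 2^10 = 1024
  Digit '0' (value 0) x 2^9 = 0
  Digit '1' (value 1) x 2^8 = 256
  Digit '1' (value 1) x 2^7 = 128
  Digit '0' (value 0) x 2^6 = 0
  Digit '1' (value 1) x 2^5 = 32
  Digit '0' (value 0) x 2^4 = 0
  Digit '1' (value 1) x 2^3 = 8
  Digit '1' (value 1) x 2^2 = 4
  Digit '1' (value 1) x 2^1 = 2
  Digit '1' (value 1) x 2^0 = 1
Sum = 7599

7599


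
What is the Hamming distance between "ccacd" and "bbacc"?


Comparing "ccacd" and "bbacc" position by position:
  Position 0: 'c' vs 'b' => differ
  Position 1: 'c' vs 'b' => differ
  Position 2: 'a' vs 'a' => same
  Position 3: 'c' vs 'c' => same
  Position 4: 'd' vs 'c' => differ
Total differences (Hamming distance): 3

3


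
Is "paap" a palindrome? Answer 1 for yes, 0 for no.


Input: paap
Reversed: paap
  Compare pos 0 ('p') with pos 3 ('p'): match
  Compare pos 1 ('a') with pos 2 ('a'): match
Result: palindrome

1


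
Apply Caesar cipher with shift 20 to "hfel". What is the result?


Caesar cipher: shift "hfel" by 20
  'h' (pos 7) + 20 = pos 1 = 'b'
  'f' (pos 5) + 20 = pos 25 = 'z'
  'e' (pos 4) + 20 = pos 24 = 'y'
  'l' (pos 11) + 20 = pos 5 = 'f'
Result: bzyf

bzyf


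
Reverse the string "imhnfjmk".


Input: imhnfjmk
Reading characters right to left:
  Position 7: 'k'
  Position 6: 'm'
  Position 5: 'j'
  Position 4: 'f'
  Position 3: 'n'
  Position 2: 'h'
  Position 1: 'm'
  Position 0: 'i'
Reversed: kmjfnhmi

kmjfnhmi


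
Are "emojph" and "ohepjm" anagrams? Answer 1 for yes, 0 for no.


Strings: "emojph", "ohepjm"
Sorted first:  ehjmop
Sorted second: ehjmop
Sorted forms match => anagrams

1


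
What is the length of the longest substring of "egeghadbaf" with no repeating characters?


Input: "egeghadbaf"
Sliding window (track last position of each char):
  Position 0 ('e'): window [0,0] length 1 -- new best
  Position 1 ('g'): window [0,1] length 2 -- new best
  Position 2 ('e'): repeat (last at 0), move window start to 1
  Position 2 ('e'): window [1,2] length 2
  Position 3 ('g'): repeat (last at 1), move window start to 2
  Position 3 ('g'): window [2,3] length 2
  Position 4 ('h'): window [2,4] length 3 -- new best
  Position 5 ('a'): window [2,5] length 4 -- new best
  Position 6 ('d'): window [2,6] length 5 -- new best
  Position 7 ('b'): window [2,7] length 6 -- new best
  Position 8 ('a'): repeat (last at 5), move window start to 6
  Position 8 ('a'): window [6,8] length 3
  Position 9 ('f'): window [6,9] length 4
Longest substring with no repeats: "eghadb" with length 6

6


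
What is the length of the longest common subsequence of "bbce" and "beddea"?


LCS of "bbce" and "beddea"
DP table:
           b    e    d    d    e    a
      0    0    0    0    0    0    0
  b   0    1    1    1    1    1    1
  b   0    1    1    1    1    1    1
  c   0    1    1    1    1    1    1
  e   0    1    2    2    2    2    2
LCS length = dp[4][6] = 2

2


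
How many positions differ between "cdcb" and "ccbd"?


Comparing "cdcb" and "ccbd" position by position:
  Position 0: 'c' vs 'c' => same
  Position 1: 'd' vs 'c' => DIFFER
  Position 2: 'c' vs 'b' => DIFFER
  Position 3: 'b' vs 'd' => DIFFER
Positions that differ: 3

3


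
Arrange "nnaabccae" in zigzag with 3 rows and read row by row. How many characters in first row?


Zigzag "nnaabccae" into 3 rows:
Placing characters:
  'n' => row 0
  'n' => row 1
  'a' => row 2
  'a' => row 1
  'b' => row 0
  'c' => row 1
  'c' => row 2
  'a' => row 1
  'e' => row 0
Rows:
  Row 0: "nbe"
  Row 1: "naca"
  Row 2: "ac"
First row length: 3

3


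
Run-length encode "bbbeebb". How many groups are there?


Input: bbbeebb
Scanning for consecutive runs:
  Group 1: 'b' x 3 (positions 0-2)
  Group 2: 'e' x 2 (positions 3-4)
  Group 3: 'b' x 2 (positions 5-6)
Total groups: 3

3


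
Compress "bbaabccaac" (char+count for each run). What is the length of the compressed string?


Input: bbaabccaac
Runs:
  'b' x 2 => "b2"
  'a' x 2 => "a2"
  'b' x 1 => "b1"
  'c' x 2 => "c2"
  'a' x 2 => "a2"
  'c' x 1 => "c1"
Compressed: "b2a2b1c2a2c1"
Compressed length: 12

12


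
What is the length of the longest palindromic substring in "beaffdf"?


Input: "beaffdf"
Checking substrings for palindromes:
  [4:7] "fdf" (len 3) => palindrome
  [3:5] "ff" (len 2) => palindrome
Longest palindromic substring: "fdf" with length 3

3


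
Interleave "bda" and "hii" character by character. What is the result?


Interleaving "bda" and "hii":
  Position 0: 'b' from first, 'h' from second => "bh"
  Position 1: 'd' from first, 'i' from second => "di"
  Position 2: 'a' from first, 'i' from second => "ai"
Result: bhdiai

bhdiai


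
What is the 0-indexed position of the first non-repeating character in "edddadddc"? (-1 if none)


Input: edddadddc
Character frequencies:
  'a': 1
  'c': 1
  'd': 6
  'e': 1
Scanning left to right for freq == 1:
  Position 0 ('e'): unique! => answer = 0

0


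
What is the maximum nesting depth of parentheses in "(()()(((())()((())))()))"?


Input: "(()()(((())()((())))()))"
Tracking depth:
  Position 0 '(': depth becomes 1
  Position 1 '(': depth becomes 2
  Position 2 ')': depth becomes 1
  Position 3 '(': depth becomes 2
  Position 4 ')': depth becomes 1
  Position 5 '(': depth becomes 2
  Position 6 '(': depth becomes 3
  Position 7 '(': depth becomes 4
  Position 8 '(': depth becomes 5
  Position 9 ')': depth becomes 4
  Position 10 ')': depth becomes 3
  Position 11 '(': depth becomes 4
  Position 12 ')': depth becomes 3
  Position 13 '(': depth becomes 4
  Position 14 '(': depth becomes 5
  Position 15 '(': depth becomes 6
  Position 16 ')': depth becomes 5
  Position 17 ')': depth becomes 4
  Position 18 ')': depth becomes 3
  Position 19 ')': depth becomes 2
  Position 20 '(': depth becomes 3
  Position 21 ')': depth becomes 2
  Position 22 ')': depth becomes 1
  Position 23 ')': depth becomes 0
Maximum depth reached: 6

6


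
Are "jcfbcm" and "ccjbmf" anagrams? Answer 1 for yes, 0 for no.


Strings: "jcfbcm", "ccjbmf"
Sorted first:  bccfjm
Sorted second: bccfjm
Sorted forms match => anagrams

1


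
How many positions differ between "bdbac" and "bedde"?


Comparing "bdbac" and "bedde" position by position:
  Position 0: 'b' vs 'b' => same
  Position 1: 'd' vs 'e' => DIFFER
  Position 2: 'b' vs 'd' => DIFFER
  Position 3: 'a' vs 'd' => DIFFER
  Position 4: 'c' vs 'e' => DIFFER
Positions that differ: 4

4


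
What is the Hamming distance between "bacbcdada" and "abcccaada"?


Comparing "bacbcdada" and "abcccaada" position by position:
  Position 0: 'b' vs 'a' => differ
  Position 1: 'a' vs 'b' => differ
  Position 2: 'c' vs 'c' => same
  Position 3: 'b' vs 'c' => differ
  Position 4: 'c' vs 'c' => same
  Position 5: 'd' vs 'a' => differ
  Position 6: 'a' vs 'a' => same
  Position 7: 'd' vs 'd' => same
  Position 8: 'a' vs 'a' => same
Total differences (Hamming distance): 4

4


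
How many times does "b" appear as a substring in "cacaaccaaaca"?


Searching for "b" in "cacaaccaaaca"
Scanning each position:
  Position 0: "c" => no
  Position 1: "a" => no
  Position 2: "c" => no
  Position 3: "a" => no
  Position 4: "a" => no
  Position 5: "c" => no
  Position 6: "c" => no
  Position 7: "a" => no
  Position 8: "a" => no
  Position 9: "a" => no
  Position 10: "c" => no
  Position 11: "a" => no
Total occurrences: 0

0


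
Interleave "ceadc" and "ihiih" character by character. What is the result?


Interleaving "ceadc" and "ihiih":
  Position 0: 'c' from first, 'i' from second => "ci"
  Position 1: 'e' from first, 'h' from second => "eh"
  Position 2: 'a' from first, 'i' from second => "ai"
  Position 3: 'd' from first, 'i' from second => "di"
  Position 4: 'c' from first, 'h' from second => "ch"
Result: ciehaidich

ciehaidich


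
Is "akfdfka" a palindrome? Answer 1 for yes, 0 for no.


Input: akfdfka
Reversed: akfdfka
  Compare pos 0 ('a') with pos 6 ('a'): match
  Compare pos 1 ('k') with pos 5 ('k'): match
  Compare pos 2 ('f') with pos 4 ('f'): match
Result: palindrome

1


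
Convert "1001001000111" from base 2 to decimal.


Input: "1001001000111" in base 2
Positional expansion:
  Digit '1' (value 1) x 2^12 = 4096
  Digit '0' (value 0) x 2^11 = 0
  Digit '0' (value 0) x 2^10 = 0
  Digit '1' (value 1) x 2^9 = 512
  Digit '0' (value 0) x 2^8 = 0
  Digit '0' (value 0) x 2^7 = 0
  Digit '1' (value 1) x 2^6 = 64
  Digit '0' (value 0) x 2^5 = 0
  Digit '0' (value 0) x 2^4 = 0
  Digit '0' (value 0) x 2^3 = 0
  Digit '1' (value 1) x 2^2 = 4
  Digit '1' (value 1) x 2^1 = 2
  Digit '1' (value 1) x 2^0 = 1
Sum = 4679

4679


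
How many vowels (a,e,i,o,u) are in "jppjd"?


Input: jppjd
Checking each character:
  'j' at position 0: consonant
  'p' at position 1: consonant
  'p' at position 2: consonant
  'j' at position 3: consonant
  'd' at position 4: consonant
Total vowels: 0

0


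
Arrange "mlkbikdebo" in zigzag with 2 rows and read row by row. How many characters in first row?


Zigzag "mlkbikdebo" into 2 rows:
Placing characters:
  'm' => row 0
  'l' => row 1
  'k' => row 0
  'b' => row 1
  'i' => row 0
  'k' => row 1
  'd' => row 0
  'e' => row 1
  'b' => row 0
  'o' => row 1
Rows:
  Row 0: "mkidb"
  Row 1: "lbkeo"
First row length: 5

5


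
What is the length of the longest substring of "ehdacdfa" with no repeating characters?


Input: "ehdacdfa"
Sliding window (track last position of each char):
  Position 0 ('e'): window [0,0] length 1 -- new best
  Position 1 ('h'): window [0,1] length 2 -- new best
  Position 2 ('d'): window [0,2] length 3 -- new best
  Position 3 ('a'): window [0,3] length 4 -- new best
  Position 4 ('c'): window [0,4] length 5 -- new best
  Position 5 ('d'): repeat (last at 2), move window start to 3
  Position 5 ('d'): window [3,5] length 3
  Position 6 ('f'): window [3,6] length 4
  Position 7 ('a'): repeat (last at 3), move window start to 4
  Position 7 ('a'): window [4,7] length 4
Longest substring with no repeats: "ehdac" with length 5

5


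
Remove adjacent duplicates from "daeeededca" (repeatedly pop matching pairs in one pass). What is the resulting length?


Input: daeeededca
Stack-based adjacent duplicate removal:
  Read 'd': push. Stack: d
  Read 'a': push. Stack: da
  Read 'e': push. Stack: dae
  Read 'e': matches stack top 'e' => pop. Stack: da
  Read 'e': push. Stack: dae
  Read 'd': push. Stack: daed
  Read 'e': push. Stack: daede
  Read 'd': push. Stack: daeded
  Read 'c': push. Stack: daededc
  Read 'a': push. Stack: daededca
Final stack: "daededca" (length 8)

8


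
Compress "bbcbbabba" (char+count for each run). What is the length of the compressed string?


Input: bbcbbabba
Runs:
  'b' x 2 => "b2"
  'c' x 1 => "c1"
  'b' x 2 => "b2"
  'a' x 1 => "a1"
  'b' x 2 => "b2"
  'a' x 1 => "a1"
Compressed: "b2c1b2a1b2a1"
Compressed length: 12

12


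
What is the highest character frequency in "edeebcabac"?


Input: edeebcabac
Character counts:
  'a': 2
  'b': 2
  'c': 2
  'd': 1
  'e': 3
Maximum frequency: 3

3


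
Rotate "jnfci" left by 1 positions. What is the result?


Input: "jnfci", rotate left by 1
First 1 characters: "j"
Remaining characters: "nfci"
Concatenate remaining + first: "nfci" + "j" = "nfcij"

nfcij


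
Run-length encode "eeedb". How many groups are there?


Input: eeedb
Scanning for consecutive runs:
  Group 1: 'e' x 3 (positions 0-2)
  Group 2: 'd' x 1 (positions 3-3)
  Group 3: 'b' x 1 (positions 4-4)
Total groups: 3

3


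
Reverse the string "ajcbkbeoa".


Input: ajcbkbeoa
Reading characters right to left:
  Position 8: 'a'
  Position 7: 'o'
  Position 6: 'e'
  Position 5: 'b'
  Position 4: 'k'
  Position 3: 'b'
  Position 2: 'c'
  Position 1: 'j'
  Position 0: 'a'
Reversed: aoebkbcja

aoebkbcja


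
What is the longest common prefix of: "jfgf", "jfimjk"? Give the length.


Words: jfgf, jfimjk
  Position 0: all 'j' => match
  Position 1: all 'f' => match
  Position 2: ('g', 'i') => mismatch, stop
LCP = "jf" (length 2)

2


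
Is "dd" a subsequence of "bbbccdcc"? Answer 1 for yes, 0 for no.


Check if "dd" is a subsequence of "bbbccdcc"
Greedy scan:
  Position 0 ('b'): no match needed
  Position 1 ('b'): no match needed
  Position 2 ('b'): no match needed
  Position 3 ('c'): no match needed
  Position 4 ('c'): no match needed
  Position 5 ('d'): matches sub[0] = 'd'
  Position 6 ('c'): no match needed
  Position 7 ('c'): no match needed
Only matched 1/2 characters => not a subsequence

0


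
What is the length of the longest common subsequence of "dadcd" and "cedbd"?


LCS of "dadcd" and "cedbd"
DP table:
           c    e    d    b    d
      0    0    0    0    0    0
  d   0    0    0    1    1    1
  a   0    0    0    1    1    1
  d   0    0    0    1    1    2
  c   0    1    1    1    1    2
  d   0    1    1    2    2    2
LCS length = dp[5][5] = 2

2


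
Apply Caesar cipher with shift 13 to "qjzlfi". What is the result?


Caesar cipher: shift "qjzlfi" by 13
  'q' (pos 16) + 13 = pos 3 = 'd'
  'j' (pos 9) + 13 = pos 22 = 'w'
  'z' (pos 25) + 13 = pos 12 = 'm'
  'l' (pos 11) + 13 = pos 24 = 'y'
  'f' (pos 5) + 13 = pos 18 = 's'
  'i' (pos 8) + 13 = pos 21 = 'v'
Result: dwmysv

dwmysv


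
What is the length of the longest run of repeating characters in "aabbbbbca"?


Input: "aabbbbbca"
Scanning for longest run:
  Position 1 ('a'): continues run of 'a', length=2
  Position 2 ('b'): new char, reset run to 1
  Position 3 ('b'): continues run of 'b', length=2
  Position 4 ('b'): continues run of 'b', length=3
  Position 5 ('b'): continues run of 'b', length=4
  Position 6 ('b'): continues run of 'b', length=5
  Position 7 ('c'): new char, reset run to 1
  Position 8 ('a'): new char, reset run to 1
Longest run: 'b' with length 5

5


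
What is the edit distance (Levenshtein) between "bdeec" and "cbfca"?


Computing edit distance: "bdeec" -> "cbfca"
DP table:
           c    b    f    c    a
      0    1    2    3    4    5
  b   1    1    1    2    3    4
  d   2    2    2    2    3    4
  e   3    3    3    3    3    4
  e   4    4    4    4    4    4
  c   5    4    5    5    4    5
Edit distance = dp[5][5] = 5

5


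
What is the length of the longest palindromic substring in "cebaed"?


Input: "cebaed"
Checking substrings for palindromes:
  No multi-char palindromic substrings found
Longest palindromic substring: "c" with length 1

1


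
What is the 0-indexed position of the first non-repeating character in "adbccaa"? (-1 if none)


Input: adbccaa
Character frequencies:
  'a': 3
  'b': 1
  'c': 2
  'd': 1
Scanning left to right for freq == 1:
  Position 0 ('a'): freq=3, skip
  Position 1 ('d'): unique! => answer = 1

1


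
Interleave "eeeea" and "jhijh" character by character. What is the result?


Interleaving "eeeea" and "jhijh":
  Position 0: 'e' from first, 'j' from second => "ej"
  Position 1: 'e' from first, 'h' from second => "eh"
  Position 2: 'e' from first, 'i' from second => "ei"
  Position 3: 'e' from first, 'j' from second => "ej"
  Position 4: 'a' from first, 'h' from second => "ah"
Result: ejeheiejah

ejeheiejah


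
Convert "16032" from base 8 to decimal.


Input: "16032" in base 8
Positional expansion:
  Digit '1' (value 1) x 8^4 = 4096
  Digit '6' (value 6) x 8^3 = 3072
  Digit '0' (value 0) x 8^2 = 0
  Digit '3' (value 3) x 8^1 = 24
  Digit '2' (value 2) x 8^0 = 2
Sum = 7194

7194


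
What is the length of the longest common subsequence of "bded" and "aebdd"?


LCS of "bded" and "aebdd"
DP table:
           a    e    b    d    d
      0    0    0    0    0    0
  b   0    0    0    1    1    1
  d   0    0    0    1    2    2
  e   0    0    1    1    2    2
  d   0    0    1    1    2    3
LCS length = dp[4][5] = 3

3


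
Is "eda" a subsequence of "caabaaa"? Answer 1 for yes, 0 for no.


Check if "eda" is a subsequence of "caabaaa"
Greedy scan:
  Position 0 ('c'): no match needed
  Position 1 ('a'): no match needed
  Position 2 ('a'): no match needed
  Position 3 ('b'): no match needed
  Position 4 ('a'): no match needed
  Position 5 ('a'): no match needed
  Position 6 ('a'): no match needed
Only matched 0/3 characters => not a subsequence

0


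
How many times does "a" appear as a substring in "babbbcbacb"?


Searching for "a" in "babbbcbacb"
Scanning each position:
  Position 0: "b" => no
  Position 1: "a" => MATCH
  Position 2: "b" => no
  Position 3: "b" => no
  Position 4: "b" => no
  Position 5: "c" => no
  Position 6: "b" => no
  Position 7: "a" => MATCH
  Position 8: "c" => no
  Position 9: "b" => no
Total occurrences: 2

2


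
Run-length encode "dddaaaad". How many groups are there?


Input: dddaaaad
Scanning for consecutive runs:
  Group 1: 'd' x 3 (positions 0-2)
  Group 2: 'a' x 4 (positions 3-6)
  Group 3: 'd' x 1 (positions 7-7)
Total groups: 3

3


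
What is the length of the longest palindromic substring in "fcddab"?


Input: "fcddab"
Checking substrings for palindromes:
  [2:4] "dd" (len 2) => palindrome
Longest palindromic substring: "dd" with length 2

2


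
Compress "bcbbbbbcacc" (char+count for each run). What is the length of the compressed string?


Input: bcbbbbbcacc
Runs:
  'b' x 1 => "b1"
  'c' x 1 => "c1"
  'b' x 5 => "b5"
  'c' x 1 => "c1"
  'a' x 1 => "a1"
  'c' x 2 => "c2"
Compressed: "b1c1b5c1a1c2"
Compressed length: 12

12


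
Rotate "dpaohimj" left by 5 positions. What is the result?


Input: "dpaohimj", rotate left by 5
First 5 characters: "dpaoh"
Remaining characters: "imj"
Concatenate remaining + first: "imj" + "dpaoh" = "imjdpaoh"

imjdpaoh


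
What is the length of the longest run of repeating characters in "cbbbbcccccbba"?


Input: "cbbbbcccccbba"
Scanning for longest run:
  Position 1 ('b'): new char, reset run to 1
  Position 2 ('b'): continues run of 'b', length=2
  Position 3 ('b'): continues run of 'b', length=3
  Position 4 ('b'): continues run of 'b', length=4
  Position 5 ('c'): new char, reset run to 1
  Position 6 ('c'): continues run of 'c', length=2
  Position 7 ('c'): continues run of 'c', length=3
  Position 8 ('c'): continues run of 'c', length=4
  Position 9 ('c'): continues run of 'c', length=5
  Position 10 ('b'): new char, reset run to 1
  Position 11 ('b'): continues run of 'b', length=2
  Position 12 ('a'): new char, reset run to 1
Longest run: 'c' with length 5

5


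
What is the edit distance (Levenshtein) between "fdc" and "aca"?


Computing edit distance: "fdc" -> "aca"
DP table:
           a    c    a
      0    1    2    3
  f   1    1    2    3
  d   2    2    2    3
  c   3    3    2    3
Edit distance = dp[3][3] = 3

3


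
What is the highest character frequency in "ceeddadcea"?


Input: ceeddadcea
Character counts:
  'a': 2
  'c': 2
  'd': 3
  'e': 3
Maximum frequency: 3

3


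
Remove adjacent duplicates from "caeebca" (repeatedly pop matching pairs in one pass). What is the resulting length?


Input: caeebca
Stack-based adjacent duplicate removal:
  Read 'c': push. Stack: c
  Read 'a': push. Stack: ca
  Read 'e': push. Stack: cae
  Read 'e': matches stack top 'e' => pop. Stack: ca
  Read 'b': push. Stack: cab
  Read 'c': push. Stack: cabc
  Read 'a': push. Stack: cabca
Final stack: "cabca" (length 5)

5


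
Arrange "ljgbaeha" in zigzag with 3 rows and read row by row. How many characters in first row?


Zigzag "ljgbaeha" into 3 rows:
Placing characters:
  'l' => row 0
  'j' => row 1
  'g' => row 2
  'b' => row 1
  'a' => row 0
  'e' => row 1
  'h' => row 2
  'a' => row 1
Rows:
  Row 0: "la"
  Row 1: "jbea"
  Row 2: "gh"
First row length: 2

2


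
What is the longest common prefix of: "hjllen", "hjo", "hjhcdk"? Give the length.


Words: hjllen, hjo, hjhcdk
  Position 0: all 'h' => match
  Position 1: all 'j' => match
  Position 2: ('l', 'o', 'h') => mismatch, stop
LCP = "hj" (length 2)

2


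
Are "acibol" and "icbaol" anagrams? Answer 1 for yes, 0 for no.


Strings: "acibol", "icbaol"
Sorted first:  abcilo
Sorted second: abcilo
Sorted forms match => anagrams

1


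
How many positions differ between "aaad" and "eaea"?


Comparing "aaad" and "eaea" position by position:
  Position 0: 'a' vs 'e' => DIFFER
  Position 1: 'a' vs 'a' => same
  Position 2: 'a' vs 'e' => DIFFER
  Position 3: 'd' vs 'a' => DIFFER
Positions that differ: 3

3


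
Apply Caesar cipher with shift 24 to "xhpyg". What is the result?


Caesar cipher: shift "xhpyg" by 24
  'x' (pos 23) + 24 = pos 21 = 'v'
  'h' (pos 7) + 24 = pos 5 = 'f'
  'p' (pos 15) + 24 = pos 13 = 'n'
  'y' (pos 24) + 24 = pos 22 = 'w'
  'g' (pos 6) + 24 = pos 4 = 'e'
Result: vfnwe

vfnwe


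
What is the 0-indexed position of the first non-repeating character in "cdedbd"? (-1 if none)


Input: cdedbd
Character frequencies:
  'b': 1
  'c': 1
  'd': 3
  'e': 1
Scanning left to right for freq == 1:
  Position 0 ('c'): unique! => answer = 0

0


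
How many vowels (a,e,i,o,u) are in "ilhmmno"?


Input: ilhmmno
Checking each character:
  'i' at position 0: vowel (running total: 1)
  'l' at position 1: consonant
  'h' at position 2: consonant
  'm' at position 3: consonant
  'm' at position 4: consonant
  'n' at position 5: consonant
  'o' at position 6: vowel (running total: 2)
Total vowels: 2

2


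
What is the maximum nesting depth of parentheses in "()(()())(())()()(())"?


Input: "()(()())(())()()(())"
Tracking depth:
  Position 0 '(': depth becomes 1
  Position 1 ')': depth becomes 0
  Position 2 '(': depth becomes 1
  Position 3 '(': depth becomes 2
  Position 4 ')': depth becomes 1
  Position 5 '(': depth becomes 2
  Position 6 ')': depth becomes 1
  Position 7 ')': depth becomes 0
  Position 8 '(': depth becomes 1
  Position 9 '(': depth becomes 2
  Position 10 ')': depth becomes 1
  Position 11 ')': depth becomes 0
  Position 12 '(': depth becomes 1
  Position 13 ')': depth becomes 0
  Position 14 '(': depth becomes 1
  Position 15 ')': depth becomes 0
  Position 16 '(': depth becomes 1
  Position 17 '(': depth becomes 2
  Position 18 ')': depth becomes 1
  Position 19 ')': depth becomes 0
Maximum depth reached: 2

2


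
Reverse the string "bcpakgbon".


Input: bcpakgbon
Reading characters right to left:
  Position 8: 'n'
  Position 7: 'o'
  Position 6: 'b'
  Position 5: 'g'
  Position 4: 'k'
  Position 3: 'a'
  Position 2: 'p'
  Position 1: 'c'
  Position 0: 'b'
Reversed: nobgkapcb

nobgkapcb


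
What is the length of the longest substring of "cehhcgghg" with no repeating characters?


Input: "cehhcgghg"
Sliding window (track last position of each char):
  Position 0 ('c'): window [0,0] length 1 -- new best
  Position 1 ('e'): window [0,1] length 2 -- new best
  Position 2 ('h'): window [0,2] length 3 -- new best
  Position 3 ('h'): repeat (last at 2), move window start to 3
  Position 3 ('h'): window [3,3] length 1
  Position 4 ('c'): window [3,4] length 2
  Position 5 ('g'): window [3,5] length 3
  Position 6 ('g'): repeat (last at 5), move window start to 6
  Position 6 ('g'): window [6,6] length 1
  Position 7 ('h'): window [6,7] length 2
  Position 8 ('g'): repeat (last at 6), move window start to 7
  Position 8 ('g'): window [7,8] length 2
Longest substring with no repeats: "ceh" with length 3

3


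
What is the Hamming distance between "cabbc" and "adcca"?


Comparing "cabbc" and "adcca" position by position:
  Position 0: 'c' vs 'a' => differ
  Position 1: 'a' vs 'd' => differ
  Position 2: 'b' vs 'c' => differ
  Position 3: 'b' vs 'c' => differ
  Position 4: 'c' vs 'a' => differ
Total differences (Hamming distance): 5

5


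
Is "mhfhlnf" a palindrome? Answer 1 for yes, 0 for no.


Input: mhfhlnf
Reversed: fnlhfhm
  Compare pos 0 ('m') with pos 6 ('f'): MISMATCH
  Compare pos 1 ('h') with pos 5 ('n'): MISMATCH
  Compare pos 2 ('f') with pos 4 ('l'): MISMATCH
Result: not a palindrome

0


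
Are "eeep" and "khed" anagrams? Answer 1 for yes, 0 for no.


Strings: "eeep", "khed"
Sorted first:  eeep
Sorted second: dehk
Differ at position 0: 'e' vs 'd' => not anagrams

0


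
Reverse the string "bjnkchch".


Input: bjnkchch
Reading characters right to left:
  Position 7: 'h'
  Position 6: 'c'
  Position 5: 'h'
  Position 4: 'c'
  Position 3: 'k'
  Position 2: 'n'
  Position 1: 'j'
  Position 0: 'b'
Reversed: hchcknjb

hchcknjb


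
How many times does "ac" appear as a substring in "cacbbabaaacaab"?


Searching for "ac" in "cacbbabaaacaab"
Scanning each position:
  Position 0: "ca" => no
  Position 1: "ac" => MATCH
  Position 2: "cb" => no
  Position 3: "bb" => no
  Position 4: "ba" => no
  Position 5: "ab" => no
  Position 6: "ba" => no
  Position 7: "aa" => no
  Position 8: "aa" => no
  Position 9: "ac" => MATCH
  Position 10: "ca" => no
  Position 11: "aa" => no
  Position 12: "ab" => no
Total occurrences: 2

2


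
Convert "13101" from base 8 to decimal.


Input: "13101" in base 8
Positional expansion:
  Digit '1' (value 1) x 8^4 = 4096
  Digit '3' (value 3) x 8^3 = 1536
  Digit '1' (value 1) x 8^2 = 64
  Digit '0' (value 0) x 8^1 = 0
  Digit '1' (value 1) x 8^0 = 1
Sum = 5697

5697


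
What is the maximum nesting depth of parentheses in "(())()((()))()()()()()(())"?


Input: "(())()((()))()()()()()(())"
Tracking depth:
  Position 0 '(': depth becomes 1
  Position 1 '(': depth becomes 2
  Position 2 ')': depth becomes 1
  Position 3 ')': depth becomes 0
  Position 4 '(': depth becomes 1
  Position 5 ')': depth becomes 0
  Position 6 '(': depth becomes 1
  Position 7 '(': depth becomes 2
  Position 8 '(': depth becomes 3
  Position 9 ')': depth becomes 2
  Position 10 ')': depth becomes 1
  Position 11 ')': depth becomes 0
  Position 12 '(': depth becomes 1
  Position 13 ')': depth becomes 0
  Position 14 '(': depth becomes 1
  Position 15 ')': depth becomes 0
  Position 16 '(': depth becomes 1
  Position 17 ')': depth becomes 0
  Position 18 '(': depth becomes 1
  Position 19 ')': depth becomes 0
  Position 20 '(': depth becomes 1
  Position 21 ')': depth becomes 0
  Position 22 '(': depth becomes 1
  Position 23 '(': depth becomes 2
  Position 24 ')': depth becomes 1
  Position 25 ')': depth becomes 0
Maximum depth reached: 3

3


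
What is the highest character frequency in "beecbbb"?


Input: beecbbb
Character counts:
  'b': 4
  'c': 1
  'e': 2
Maximum frequency: 4

4


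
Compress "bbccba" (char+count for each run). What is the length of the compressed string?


Input: bbccba
Runs:
  'b' x 2 => "b2"
  'c' x 2 => "c2"
  'b' x 1 => "b1"
  'a' x 1 => "a1"
Compressed: "b2c2b1a1"
Compressed length: 8

8


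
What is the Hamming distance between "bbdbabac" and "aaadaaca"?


Comparing "bbdbabac" and "aaadaaca" position by position:
  Position 0: 'b' vs 'a' => differ
  Position 1: 'b' vs 'a' => differ
  Position 2: 'd' vs 'a' => differ
  Position 3: 'b' vs 'd' => differ
  Position 4: 'a' vs 'a' => same
  Position 5: 'b' vs 'a' => differ
  Position 6: 'a' vs 'c' => differ
  Position 7: 'c' vs 'a' => differ
Total differences (Hamming distance): 7

7


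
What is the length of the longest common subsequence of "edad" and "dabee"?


LCS of "edad" and "dabee"
DP table:
           d    a    b    e    e
      0    0    0    0    0    0
  e   0    0    0    0    1    1
  d   0    1    1    1    1    1
  a   0    1    2    2    2    2
  d   0    1    2    2    2    2
LCS length = dp[4][5] = 2

2


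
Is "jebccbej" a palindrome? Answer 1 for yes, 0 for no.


Input: jebccbej
Reversed: jebccbej
  Compare pos 0 ('j') with pos 7 ('j'): match
  Compare pos 1 ('e') with pos 6 ('e'): match
  Compare pos 2 ('b') with pos 5 ('b'): match
  Compare pos 3 ('c') with pos 4 ('c'): match
Result: palindrome

1


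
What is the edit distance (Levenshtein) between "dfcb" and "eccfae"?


Computing edit distance: "dfcb" -> "eccfae"
DP table:
           e    c    c    f    a    e
      0    1    2    3    4    5    6
  d   1    1    2    3    4    5    6
  f   2    2    2    3    3    4    5
  c   3    3    2    2    3    4    5
  b   4    4    3    3    3    4    5
Edit distance = dp[4][6] = 5

5


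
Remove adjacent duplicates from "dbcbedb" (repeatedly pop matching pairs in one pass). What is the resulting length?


Input: dbcbedb
Stack-based adjacent duplicate removal:
  Read 'd': push. Stack: d
  Read 'b': push. Stack: db
  Read 'c': push. Stack: dbc
  Read 'b': push. Stack: dbcb
  Read 'e': push. Stack: dbcbe
  Read 'd': push. Stack: dbcbed
  Read 'b': push. Stack: dbcbedb
Final stack: "dbcbedb" (length 7)

7


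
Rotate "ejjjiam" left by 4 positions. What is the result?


Input: "ejjjiam", rotate left by 4
First 4 characters: "ejjj"
Remaining characters: "iam"
Concatenate remaining + first: "iam" + "ejjj" = "iamejjj"

iamejjj


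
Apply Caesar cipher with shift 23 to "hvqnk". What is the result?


Caesar cipher: shift "hvqnk" by 23
  'h' (pos 7) + 23 = pos 4 = 'e'
  'v' (pos 21) + 23 = pos 18 = 's'
  'q' (pos 16) + 23 = pos 13 = 'n'
  'n' (pos 13) + 23 = pos 10 = 'k'
  'k' (pos 10) + 23 = pos 7 = 'h'
Result: esnkh

esnkh


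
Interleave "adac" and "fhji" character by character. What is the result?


Interleaving "adac" and "fhji":
  Position 0: 'a' from first, 'f' from second => "af"
  Position 1: 'd' from first, 'h' from second => "dh"
  Position 2: 'a' from first, 'j' from second => "aj"
  Position 3: 'c' from first, 'i' from second => "ci"
Result: afdhajci

afdhajci


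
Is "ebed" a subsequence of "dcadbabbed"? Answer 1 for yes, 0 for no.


Check if "ebed" is a subsequence of "dcadbabbed"
Greedy scan:
  Position 0 ('d'): no match needed
  Position 1 ('c'): no match needed
  Position 2 ('a'): no match needed
  Position 3 ('d'): no match needed
  Position 4 ('b'): no match needed
  Position 5 ('a'): no match needed
  Position 6 ('b'): no match needed
  Position 7 ('b'): no match needed
  Position 8 ('e'): matches sub[0] = 'e'
  Position 9 ('d'): no match needed
Only matched 1/4 characters => not a subsequence

0


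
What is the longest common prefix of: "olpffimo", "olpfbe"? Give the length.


Words: olpffimo, olpfbe
  Position 0: all 'o' => match
  Position 1: all 'l' => match
  Position 2: all 'p' => match
  Position 3: all 'f' => match
  Position 4: ('f', 'b') => mismatch, stop
LCP = "olpf" (length 4)

4


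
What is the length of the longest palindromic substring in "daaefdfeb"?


Input: "daaefdfeb"
Checking substrings for palindromes:
  [3:8] "efdfe" (len 5) => palindrome
  [4:7] "fdf" (len 3) => palindrome
  [1:3] "aa" (len 2) => palindrome
Longest palindromic substring: "efdfe" with length 5

5


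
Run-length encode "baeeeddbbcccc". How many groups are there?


Input: baeeeddbbcccc
Scanning for consecutive runs:
  Group 1: 'b' x 1 (positions 0-0)
  Group 2: 'a' x 1 (positions 1-1)
  Group 3: 'e' x 3 (positions 2-4)
  Group 4: 'd' x 2 (positions 5-6)
  Group 5: 'b' x 2 (positions 7-8)
  Group 6: 'c' x 4 (positions 9-12)
Total groups: 6

6


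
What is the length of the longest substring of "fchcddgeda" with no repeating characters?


Input: "fchcddgeda"
Sliding window (track last position of each char):
  Position 0 ('f'): window [0,0] length 1 -- new best
  Position 1 ('c'): window [0,1] length 2 -- new best
  Position 2 ('h'): window [0,2] length 3 -- new best
  Position 3 ('c'): repeat (last at 1), move window start to 2
  Position 3 ('c'): window [2,3] length 2
  Position 4 ('d'): window [2,4] length 3
  Position 5 ('d'): repeat (last at 4), move window start to 5
  Position 5 ('d'): window [5,5] length 1
  Position 6 ('g'): window [5,6] length 2
  Position 7 ('e'): window [5,7] length 3
  Position 8 ('d'): repeat (last at 5), move window start to 6
  Position 8 ('d'): window [6,8] length 3
  Position 9 ('a'): window [6,9] length 4 -- new best
Longest substring with no repeats: "geda" with length 4

4
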